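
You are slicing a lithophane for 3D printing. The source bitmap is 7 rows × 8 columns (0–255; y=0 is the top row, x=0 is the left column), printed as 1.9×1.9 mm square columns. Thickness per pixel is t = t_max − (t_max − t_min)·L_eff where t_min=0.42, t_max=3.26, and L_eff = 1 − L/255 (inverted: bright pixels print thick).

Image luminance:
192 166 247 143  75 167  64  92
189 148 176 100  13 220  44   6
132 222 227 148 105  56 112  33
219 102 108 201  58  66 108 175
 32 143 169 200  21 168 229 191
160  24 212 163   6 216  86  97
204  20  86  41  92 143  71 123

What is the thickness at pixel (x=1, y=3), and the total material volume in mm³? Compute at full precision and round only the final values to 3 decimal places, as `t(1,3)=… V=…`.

t(1,3)=1.556 V=366.788

span = t_max - t_min = 3.26 - 0.42 = 2.840
L(1,3) = 102, L_eff = 1 - 102/255 = 0.600000 (inverted)
t(1,3) = 3.26 - 2.840·0.600000 = 1.556
Σt over all 7·8 pixels = 215907/2125 ≈ 101.6032941
V = pitch²·Σt = 1.9²·215907/2125 = 366.788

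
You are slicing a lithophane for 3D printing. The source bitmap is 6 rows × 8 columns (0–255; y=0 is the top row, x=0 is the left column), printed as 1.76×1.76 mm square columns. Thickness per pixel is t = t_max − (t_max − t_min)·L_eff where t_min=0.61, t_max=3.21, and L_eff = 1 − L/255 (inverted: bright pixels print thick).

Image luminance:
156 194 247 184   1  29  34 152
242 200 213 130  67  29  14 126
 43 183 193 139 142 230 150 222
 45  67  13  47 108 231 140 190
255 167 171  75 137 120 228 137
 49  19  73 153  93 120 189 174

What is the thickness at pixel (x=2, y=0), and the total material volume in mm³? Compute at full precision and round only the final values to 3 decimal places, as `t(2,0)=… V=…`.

t(2,0)=3.128 V=290.336

span = t_max - t_min = 3.21 - 0.61 = 2.600
L(2,0) = 247, L_eff = 1 - 247/255 = 0.031373 (inverted)
t(2,0) = 3.21 - 2.600·0.031373 = 3.128
Σt over all 6·8 pixels = 7967/85 ≈ 93.7294118
V = pitch²·Σt = 1.76²·7967/85 = 290.336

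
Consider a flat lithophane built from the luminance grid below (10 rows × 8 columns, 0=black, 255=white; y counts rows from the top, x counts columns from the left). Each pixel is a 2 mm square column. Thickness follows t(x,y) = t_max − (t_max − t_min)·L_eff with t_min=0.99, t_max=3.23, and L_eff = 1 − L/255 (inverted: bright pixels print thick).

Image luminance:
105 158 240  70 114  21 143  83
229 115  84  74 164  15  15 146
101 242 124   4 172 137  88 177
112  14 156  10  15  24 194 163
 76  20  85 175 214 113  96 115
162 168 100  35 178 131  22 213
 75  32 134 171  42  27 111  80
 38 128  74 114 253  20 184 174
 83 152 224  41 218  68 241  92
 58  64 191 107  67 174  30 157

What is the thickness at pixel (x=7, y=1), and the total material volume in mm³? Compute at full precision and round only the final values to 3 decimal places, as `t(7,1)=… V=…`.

t(7,1)=2.273 V=634.300

span = t_max - t_min = 3.23 - 0.99 = 2.240
L(7,1) = 146, L_eff = 1 - 146/255 = 0.427451 (inverted)
t(7,1) = 3.23 - 2.240·0.427451 = 2.273
Σt over all 10·8 pixels = 336972/2125 ≈ 158.5750588
V = pitch²·Σt = 2²·336972/2125 = 634.300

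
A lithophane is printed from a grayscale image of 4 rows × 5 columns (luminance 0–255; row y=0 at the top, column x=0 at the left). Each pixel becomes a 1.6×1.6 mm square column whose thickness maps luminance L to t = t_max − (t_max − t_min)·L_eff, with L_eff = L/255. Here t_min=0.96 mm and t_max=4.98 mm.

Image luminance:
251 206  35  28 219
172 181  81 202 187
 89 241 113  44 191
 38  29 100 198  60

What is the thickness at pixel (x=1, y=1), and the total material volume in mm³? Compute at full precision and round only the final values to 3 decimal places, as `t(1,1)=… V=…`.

t(1,1)=2.127 V=147.423

span = t_max - t_min = 4.98 - 0.96 = 4.020
L(1,1) = 181, L_eff = 181/255 = 0.709804
t(1,1) = 4.98 - 4.020·0.709804 = 2.127
Σt over all 4·5 pixels = 48949/850 ≈ 57.5870588
V = pitch²·Σt = 1.6²·48949/850 = 147.423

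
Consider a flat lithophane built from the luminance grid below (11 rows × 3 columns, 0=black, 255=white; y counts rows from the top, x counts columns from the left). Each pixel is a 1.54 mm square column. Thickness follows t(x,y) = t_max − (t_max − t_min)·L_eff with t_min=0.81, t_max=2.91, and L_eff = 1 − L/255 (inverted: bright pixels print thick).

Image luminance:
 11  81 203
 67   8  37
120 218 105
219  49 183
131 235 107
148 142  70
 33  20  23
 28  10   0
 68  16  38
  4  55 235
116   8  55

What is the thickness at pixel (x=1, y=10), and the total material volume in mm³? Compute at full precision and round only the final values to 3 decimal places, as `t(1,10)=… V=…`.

t(1,10)=0.876 V=118.919

span = t_max - t_min = 2.91 - 0.81 = 2.100
L(1,10) = 8, L_eff = 1 - 8/255 = 0.968627 (inverted)
t(1,10) = 2.91 - 2.100·0.968627 = 0.876
Σt over all 11·3 pixels = 85243/1700 ≈ 50.1429412
V = pitch²·Σt = 1.54²·85243/1700 = 118.919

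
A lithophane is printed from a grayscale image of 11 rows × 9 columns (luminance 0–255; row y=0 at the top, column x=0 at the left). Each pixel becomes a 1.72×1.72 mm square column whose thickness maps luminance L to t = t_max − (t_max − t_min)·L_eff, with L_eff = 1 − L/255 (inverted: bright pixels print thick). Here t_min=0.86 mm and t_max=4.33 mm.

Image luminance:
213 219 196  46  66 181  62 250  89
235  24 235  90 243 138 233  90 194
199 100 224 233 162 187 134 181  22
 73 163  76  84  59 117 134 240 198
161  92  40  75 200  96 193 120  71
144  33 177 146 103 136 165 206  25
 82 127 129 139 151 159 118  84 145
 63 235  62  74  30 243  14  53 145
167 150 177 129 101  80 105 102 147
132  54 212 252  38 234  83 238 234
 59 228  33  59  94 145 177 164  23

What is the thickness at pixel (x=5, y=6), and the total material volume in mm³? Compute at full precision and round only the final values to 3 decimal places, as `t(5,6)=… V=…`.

t(5,6)=3.024 V=785.007

span = t_max - t_min = 4.33 - 0.86 = 3.470
L(5,6) = 159, L_eff = 1 - 159/255 = 0.376471 (inverted)
t(5,6) = 4.33 - 3.470·0.376471 = 3.024
Σt over all 11·9 pixels = 398023/1500 ≈ 265.3486667
V = pitch²·Σt = 1.72²·398023/1500 = 785.007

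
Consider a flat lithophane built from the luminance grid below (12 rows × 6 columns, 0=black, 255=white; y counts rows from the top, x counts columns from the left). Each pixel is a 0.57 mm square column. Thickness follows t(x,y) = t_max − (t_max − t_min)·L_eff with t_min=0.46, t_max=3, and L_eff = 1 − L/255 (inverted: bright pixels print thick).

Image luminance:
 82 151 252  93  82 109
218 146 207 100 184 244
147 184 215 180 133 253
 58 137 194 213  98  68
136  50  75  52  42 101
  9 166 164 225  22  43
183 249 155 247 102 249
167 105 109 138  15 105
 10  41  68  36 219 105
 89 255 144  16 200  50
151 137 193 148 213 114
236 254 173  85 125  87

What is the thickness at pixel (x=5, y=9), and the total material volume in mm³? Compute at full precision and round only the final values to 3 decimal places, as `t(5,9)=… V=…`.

span = t_max - t_min = 3 - 0.46 = 2.540
L(5,9) = 50, L_eff = 1 - 50/255 = 0.803922 (inverted)
t(5,9) = 3 - 2.540·0.803922 = 0.958
Σt over all 12·6 pixels = 833821/6375 ≈ 130.7954510
V = pitch²·Σt = 0.57²·833821/6375 = 42.495

t(5,9)=0.958 V=42.495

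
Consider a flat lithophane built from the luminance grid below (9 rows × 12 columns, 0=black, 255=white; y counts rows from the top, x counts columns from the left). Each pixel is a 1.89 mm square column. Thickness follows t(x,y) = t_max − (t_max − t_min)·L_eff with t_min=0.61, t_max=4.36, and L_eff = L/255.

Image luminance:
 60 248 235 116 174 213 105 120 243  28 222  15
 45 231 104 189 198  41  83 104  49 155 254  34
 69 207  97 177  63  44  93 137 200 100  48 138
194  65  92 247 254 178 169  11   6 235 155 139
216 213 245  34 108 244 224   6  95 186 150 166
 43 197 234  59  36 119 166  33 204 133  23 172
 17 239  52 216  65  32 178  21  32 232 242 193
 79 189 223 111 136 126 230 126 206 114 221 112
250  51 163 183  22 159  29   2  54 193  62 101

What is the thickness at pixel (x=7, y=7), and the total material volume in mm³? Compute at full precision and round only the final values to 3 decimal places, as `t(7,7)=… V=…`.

t(7,7)=2.507 V=928.160

span = t_max - t_min = 4.36 - 0.61 = 3.750
L(7,7) = 126, L_eff = 126/255 = 0.494118
t(7,7) = 4.36 - 3.750·0.494118 = 2.507
Σt over all 9·12 pixels = 441721/1700 ≈ 259.8358824
V = pitch²·Σt = 1.89²·441721/1700 = 928.160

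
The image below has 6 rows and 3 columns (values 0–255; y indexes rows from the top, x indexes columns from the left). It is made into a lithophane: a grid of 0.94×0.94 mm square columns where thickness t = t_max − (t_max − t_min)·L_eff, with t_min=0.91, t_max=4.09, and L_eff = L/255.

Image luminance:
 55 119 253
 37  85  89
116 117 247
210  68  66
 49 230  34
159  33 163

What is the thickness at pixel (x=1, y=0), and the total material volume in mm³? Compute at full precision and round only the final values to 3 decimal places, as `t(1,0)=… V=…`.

span = t_max - t_min = 4.09 - 0.91 = 3.180
L(1,0) = 119, L_eff = 119/255 = 0.466667
t(1,0) = 4.09 - 3.180·0.466667 = 2.606
Σt over all 6·3 pixels = 39999/850 ≈ 47.0576471
V = pitch²·Σt = 0.94²·39999/850 = 41.580

t(1,0)=2.606 V=41.580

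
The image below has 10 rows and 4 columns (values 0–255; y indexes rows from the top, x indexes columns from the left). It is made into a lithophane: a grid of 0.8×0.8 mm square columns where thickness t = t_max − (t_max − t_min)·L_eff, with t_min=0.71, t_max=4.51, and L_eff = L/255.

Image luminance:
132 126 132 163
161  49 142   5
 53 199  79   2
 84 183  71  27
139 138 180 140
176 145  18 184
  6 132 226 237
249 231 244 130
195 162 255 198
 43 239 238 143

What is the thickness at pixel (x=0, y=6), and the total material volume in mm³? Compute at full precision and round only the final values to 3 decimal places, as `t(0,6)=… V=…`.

t(0,6)=4.421 V=61.513

span = t_max - t_min = 4.51 - 0.71 = 3.800
L(0,6) = 6, L_eff = 6/255 = 0.023529
t(0,6) = 4.51 - 3.800·0.023529 = 4.421
Σt over all 10·4 pixels = 122546/1275 ≈ 96.1145098
V = pitch²·Σt = 0.8²·122546/1275 = 61.513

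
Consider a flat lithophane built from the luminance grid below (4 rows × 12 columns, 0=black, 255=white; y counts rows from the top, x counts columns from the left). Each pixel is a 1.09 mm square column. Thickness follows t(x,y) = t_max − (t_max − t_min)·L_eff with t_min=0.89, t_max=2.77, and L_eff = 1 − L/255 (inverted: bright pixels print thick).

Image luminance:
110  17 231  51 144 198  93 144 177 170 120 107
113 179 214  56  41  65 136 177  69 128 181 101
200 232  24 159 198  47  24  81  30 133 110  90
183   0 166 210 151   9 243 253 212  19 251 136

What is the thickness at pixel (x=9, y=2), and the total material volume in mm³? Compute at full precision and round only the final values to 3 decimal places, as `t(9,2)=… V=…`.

span = t_max - t_min = 2.77 - 0.89 = 1.880
L(9,2) = 133, L_eff = 1 - 133/255 = 0.478431 (inverted)
t(9,2) = 2.77 - 1.880·0.478431 = 1.871
Σt over all 4·12 pixels = 187647/2125 ≈ 88.3044706
V = pitch²·Σt = 1.09²·187647/2125 = 104.915

t(9,2)=1.871 V=104.915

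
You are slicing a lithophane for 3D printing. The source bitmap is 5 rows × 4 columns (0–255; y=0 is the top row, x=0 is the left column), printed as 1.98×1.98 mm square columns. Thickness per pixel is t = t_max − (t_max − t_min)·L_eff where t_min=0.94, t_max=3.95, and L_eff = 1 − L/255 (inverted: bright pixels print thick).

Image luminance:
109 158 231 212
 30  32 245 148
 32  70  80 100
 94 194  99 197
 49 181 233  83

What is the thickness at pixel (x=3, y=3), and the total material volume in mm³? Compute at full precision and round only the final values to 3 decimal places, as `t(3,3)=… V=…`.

t(3,3)=3.265 V=192.957

span = t_max - t_min = 3.95 - 0.94 = 3.010
L(3,3) = 197, L_eff = 1 - 197/255 = 0.227451 (inverted)
t(3,3) = 3.95 - 3.010·0.227451 = 3.265
Σt over all 5·4 pixels = 418359/8500 ≈ 49.2187059
V = pitch²·Σt = 1.98²·418359/8500 = 192.957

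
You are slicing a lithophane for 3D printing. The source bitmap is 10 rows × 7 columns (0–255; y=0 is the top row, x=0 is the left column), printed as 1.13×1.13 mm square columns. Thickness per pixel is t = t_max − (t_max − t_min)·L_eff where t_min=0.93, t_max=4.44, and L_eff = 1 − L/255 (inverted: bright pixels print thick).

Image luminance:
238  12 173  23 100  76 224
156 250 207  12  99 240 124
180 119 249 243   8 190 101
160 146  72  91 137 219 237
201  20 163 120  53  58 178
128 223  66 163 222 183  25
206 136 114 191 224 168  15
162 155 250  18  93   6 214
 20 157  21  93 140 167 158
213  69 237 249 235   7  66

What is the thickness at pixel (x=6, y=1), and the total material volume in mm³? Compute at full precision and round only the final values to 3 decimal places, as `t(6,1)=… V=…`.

span = t_max - t_min = 4.44 - 0.93 = 3.510
L(6,1) = 124, L_eff = 1 - 124/255 = 0.513725 (inverted)
t(6,1) = 4.44 - 3.510·0.513725 = 2.637
Σt over all 10·7 pixels = 198.246
V = pitch²·Σt = 1.13²·198.246 = 253.140

t(6,1)=2.637 V=253.140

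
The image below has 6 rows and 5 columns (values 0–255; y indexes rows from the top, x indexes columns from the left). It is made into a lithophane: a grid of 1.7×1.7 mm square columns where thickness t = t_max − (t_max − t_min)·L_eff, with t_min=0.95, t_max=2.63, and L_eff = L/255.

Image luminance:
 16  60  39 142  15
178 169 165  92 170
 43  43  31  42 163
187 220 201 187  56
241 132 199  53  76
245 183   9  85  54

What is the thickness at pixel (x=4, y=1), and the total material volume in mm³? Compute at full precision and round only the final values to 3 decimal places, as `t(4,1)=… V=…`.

span = t_max - t_min = 2.63 - 0.95 = 1.680
L(4,1) = 170, L_eff = 170/255 = 0.666667
t(4,1) = 2.63 - 1.680·0.666667 = 1.510
Σt over all 6·5 pixels = 237437/4250 ≈ 55.8675294
V = pitch²·Σt = 1.7²·237437/4250 = 161.457

t(4,1)=1.510 V=161.457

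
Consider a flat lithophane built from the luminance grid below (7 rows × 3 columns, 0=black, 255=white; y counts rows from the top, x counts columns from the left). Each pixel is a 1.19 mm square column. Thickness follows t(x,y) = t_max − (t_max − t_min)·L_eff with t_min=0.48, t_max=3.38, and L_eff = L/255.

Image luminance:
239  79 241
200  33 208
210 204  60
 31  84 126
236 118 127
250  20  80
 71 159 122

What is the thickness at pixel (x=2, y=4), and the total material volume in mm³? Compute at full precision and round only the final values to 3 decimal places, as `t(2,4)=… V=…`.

t(2,4)=1.936 V=53.843

span = t_max - t_min = 3.38 - 0.48 = 2.900
L(2,4) = 127, L_eff = 127/255 = 0.498039
t(2,4) = 3.38 - 2.900·0.498039 = 1.936
Σt over all 7·3 pixels = 32319/850 ≈ 38.0223529
V = pitch²·Σt = 1.19²·32319/850 = 53.843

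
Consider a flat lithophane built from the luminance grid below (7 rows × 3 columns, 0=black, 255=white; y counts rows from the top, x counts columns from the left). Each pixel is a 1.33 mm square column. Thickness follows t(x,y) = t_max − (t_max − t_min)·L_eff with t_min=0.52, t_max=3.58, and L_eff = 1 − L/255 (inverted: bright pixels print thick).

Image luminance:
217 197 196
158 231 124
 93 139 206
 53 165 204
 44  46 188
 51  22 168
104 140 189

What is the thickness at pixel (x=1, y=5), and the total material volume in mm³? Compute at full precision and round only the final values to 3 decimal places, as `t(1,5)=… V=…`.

span = t_max - t_min = 3.58 - 0.52 = 3.060
L(1,5) = 22, L_eff = 1 - 22/255 = 0.913725 (inverted)
t(1,5) = 3.58 - 3.060·0.913725 = 0.784
Σt over all 7·3 pixels = 46.14
V = pitch²·Σt = 1.33²·46.14 = 81.617

t(1,5)=0.784 V=81.617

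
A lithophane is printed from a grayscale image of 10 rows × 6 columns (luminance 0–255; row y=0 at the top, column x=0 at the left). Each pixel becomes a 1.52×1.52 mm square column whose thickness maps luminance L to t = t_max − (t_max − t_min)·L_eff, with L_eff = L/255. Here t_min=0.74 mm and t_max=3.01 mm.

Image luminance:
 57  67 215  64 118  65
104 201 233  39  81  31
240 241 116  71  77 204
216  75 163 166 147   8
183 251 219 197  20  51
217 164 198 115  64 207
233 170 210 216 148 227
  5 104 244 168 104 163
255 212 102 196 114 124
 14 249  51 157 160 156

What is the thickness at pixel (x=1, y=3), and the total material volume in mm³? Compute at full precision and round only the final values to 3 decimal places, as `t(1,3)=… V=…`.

span = t_max - t_min = 3.01 - 0.74 = 2.270
L(1,3) = 75, L_eff = 75/255 = 0.294118
t(1,3) = 3.01 - 2.270·0.294118 = 2.342
Σt over all 10·6 pixels = 879297/8500 ≈ 103.4467059
V = pitch²·Σt = 1.52²·879297/8500 = 239.003

t(1,3)=2.342 V=239.003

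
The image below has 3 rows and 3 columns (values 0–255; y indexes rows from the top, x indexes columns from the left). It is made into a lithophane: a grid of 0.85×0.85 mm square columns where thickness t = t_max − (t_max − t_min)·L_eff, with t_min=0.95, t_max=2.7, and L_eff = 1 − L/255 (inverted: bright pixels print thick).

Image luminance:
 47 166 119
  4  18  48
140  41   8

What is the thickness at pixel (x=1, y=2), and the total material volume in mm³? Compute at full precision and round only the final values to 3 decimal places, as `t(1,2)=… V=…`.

span = t_max - t_min = 2.7 - 0.95 = 1.750
L(1,2) = 41, L_eff = 1 - 41/255 = 0.839216 (inverted)
t(1,2) = 2.7 - 1.750·0.839216 = 1.231
Σt over all 3·3 pixels = 2143/170 ≈ 12.6058824
V = pitch²·Σt = 0.85²·2143/170 = 9.108

t(1,2)=1.231 V=9.108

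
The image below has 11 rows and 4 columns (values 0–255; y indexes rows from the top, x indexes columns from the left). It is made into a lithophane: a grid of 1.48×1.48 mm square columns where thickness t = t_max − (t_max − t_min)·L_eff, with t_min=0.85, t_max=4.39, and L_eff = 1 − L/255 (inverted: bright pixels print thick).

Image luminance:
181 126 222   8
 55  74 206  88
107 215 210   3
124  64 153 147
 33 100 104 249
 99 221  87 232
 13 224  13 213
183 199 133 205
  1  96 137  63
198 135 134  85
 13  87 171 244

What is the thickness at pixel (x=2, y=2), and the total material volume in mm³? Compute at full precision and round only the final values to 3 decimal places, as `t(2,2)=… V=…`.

t(2,2)=3.765 V=253.878

span = t_max - t_min = 4.39 - 0.85 = 3.540
L(2,2) = 210, L_eff = 1 - 210/255 = 0.176471 (inverted)
t(2,2) = 4.39 - 3.540·0.176471 = 3.765
Σt over all 11·4 pixels = 98519/850 ≈ 115.9047059
V = pitch²·Σt = 1.48²·98519/850 = 253.878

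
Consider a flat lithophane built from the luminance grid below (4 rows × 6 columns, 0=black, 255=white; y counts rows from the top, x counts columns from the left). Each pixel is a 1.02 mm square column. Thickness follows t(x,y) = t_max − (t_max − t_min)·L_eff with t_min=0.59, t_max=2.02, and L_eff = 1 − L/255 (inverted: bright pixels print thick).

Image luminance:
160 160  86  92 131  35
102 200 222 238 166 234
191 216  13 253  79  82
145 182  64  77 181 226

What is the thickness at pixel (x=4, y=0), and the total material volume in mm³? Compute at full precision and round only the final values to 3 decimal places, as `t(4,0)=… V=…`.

t(4,0)=1.325 V=35.357

span = t_max - t_min = 2.02 - 0.59 = 1.430
L(4,0) = 131, L_eff = 1 - 131/255 = 0.486275 (inverted)
t(4,0) = 2.02 - 1.430·0.486275 = 1.325
Σt over all 4·6 pixels = 173317/5100 ≈ 33.9837255
V = pitch²·Σt = 1.02²·173317/5100 = 35.357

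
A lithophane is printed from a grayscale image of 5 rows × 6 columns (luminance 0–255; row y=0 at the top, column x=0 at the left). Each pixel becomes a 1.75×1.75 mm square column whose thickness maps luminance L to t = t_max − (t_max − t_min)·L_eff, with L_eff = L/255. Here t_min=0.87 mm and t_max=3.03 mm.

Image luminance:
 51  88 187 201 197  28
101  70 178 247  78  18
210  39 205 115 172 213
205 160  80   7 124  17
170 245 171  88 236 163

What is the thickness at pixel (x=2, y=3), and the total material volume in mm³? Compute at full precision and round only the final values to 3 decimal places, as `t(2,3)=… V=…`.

t(2,3)=2.352 V=172.956

span = t_max - t_min = 3.03 - 0.87 = 2.160
L(2,3) = 80, L_eff = 80/255 = 0.313725
t(2,3) = 3.03 - 2.160·0.313725 = 2.352
Σt over all 5·6 pixels = 240021/4250 ≈ 56.4755294
V = pitch²·Σt = 1.75²·240021/4250 = 172.956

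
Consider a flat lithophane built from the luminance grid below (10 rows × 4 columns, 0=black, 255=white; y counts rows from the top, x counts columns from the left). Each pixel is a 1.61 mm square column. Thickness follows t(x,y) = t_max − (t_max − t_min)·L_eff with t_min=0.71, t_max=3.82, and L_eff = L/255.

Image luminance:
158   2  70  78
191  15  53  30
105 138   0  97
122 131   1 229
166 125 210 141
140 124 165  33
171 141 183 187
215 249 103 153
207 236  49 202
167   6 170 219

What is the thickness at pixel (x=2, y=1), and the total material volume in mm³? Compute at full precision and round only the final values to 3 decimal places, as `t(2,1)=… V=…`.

span = t_max - t_min = 3.82 - 0.71 = 3.110
L(2,1) = 53, L_eff = 53/255 = 0.207843
t(2,1) = 3.82 - 3.110·0.207843 = 3.174
Σt over all 10·4 pixels = 1142399/12750 ≈ 89.5999216
V = pitch²·Σt = 1.61²·1142399/12750 = 232.252

t(2,1)=3.174 V=232.252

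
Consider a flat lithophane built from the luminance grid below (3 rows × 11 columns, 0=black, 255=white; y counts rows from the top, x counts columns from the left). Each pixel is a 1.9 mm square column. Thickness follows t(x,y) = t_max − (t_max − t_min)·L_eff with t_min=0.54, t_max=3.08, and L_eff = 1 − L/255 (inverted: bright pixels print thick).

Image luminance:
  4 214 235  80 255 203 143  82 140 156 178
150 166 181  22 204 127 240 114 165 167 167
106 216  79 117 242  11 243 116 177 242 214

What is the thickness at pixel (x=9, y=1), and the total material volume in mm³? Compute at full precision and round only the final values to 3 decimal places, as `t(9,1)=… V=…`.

span = t_max - t_min = 3.08 - 0.54 = 2.540
L(9,1) = 167, L_eff = 1 - 167/255 = 0.345098 (inverted)
t(9,1) = 3.08 - 2.540·0.345098 = 2.203
Σt over all 3·11 pixels = 882017/12750 ≈ 69.1778039
V = pitch²·Σt = 1.9²·882017/12750 = 249.732

t(9,1)=2.203 V=249.732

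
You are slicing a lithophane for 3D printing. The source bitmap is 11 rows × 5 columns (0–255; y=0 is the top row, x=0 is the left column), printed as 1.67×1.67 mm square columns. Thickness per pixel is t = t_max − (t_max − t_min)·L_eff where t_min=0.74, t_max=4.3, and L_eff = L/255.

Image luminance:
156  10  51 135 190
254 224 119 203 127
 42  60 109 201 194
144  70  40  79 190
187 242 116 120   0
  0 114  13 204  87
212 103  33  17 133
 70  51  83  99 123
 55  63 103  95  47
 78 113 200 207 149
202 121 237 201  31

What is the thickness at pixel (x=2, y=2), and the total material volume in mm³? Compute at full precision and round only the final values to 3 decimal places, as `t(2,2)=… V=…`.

span = t_max - t_min = 4.3 - 0.74 = 3.560
L(2,2) = 109, L_eff = 109/255 = 0.427451
t(2,2) = 4.3 - 3.560·0.427451 = 2.778
Σt over all 11·5 pixels = 619043/4250 ≈ 145.6571765
V = pitch²·Σt = 1.67²·619043/4250 = 406.223

t(2,2)=2.778 V=406.223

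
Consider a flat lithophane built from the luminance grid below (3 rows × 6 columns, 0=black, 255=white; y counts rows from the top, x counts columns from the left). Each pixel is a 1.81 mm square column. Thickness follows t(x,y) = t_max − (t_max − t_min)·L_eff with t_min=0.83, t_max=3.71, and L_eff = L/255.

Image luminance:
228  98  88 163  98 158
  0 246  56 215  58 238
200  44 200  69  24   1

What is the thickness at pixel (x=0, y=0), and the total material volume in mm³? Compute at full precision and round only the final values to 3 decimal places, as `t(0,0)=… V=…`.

span = t_max - t_min = 3.71 - 0.83 = 2.880
L(0,0) = 228, L_eff = 228/255 = 0.894118
t(0,0) = 3.71 - 2.880·0.894118 = 1.135
Σt over all 3·6 pixels = 178983/4250 ≈ 42.1136471
V = pitch²·Σt = 1.81²·178983/4250 = 137.969

t(0,0)=1.135 V=137.969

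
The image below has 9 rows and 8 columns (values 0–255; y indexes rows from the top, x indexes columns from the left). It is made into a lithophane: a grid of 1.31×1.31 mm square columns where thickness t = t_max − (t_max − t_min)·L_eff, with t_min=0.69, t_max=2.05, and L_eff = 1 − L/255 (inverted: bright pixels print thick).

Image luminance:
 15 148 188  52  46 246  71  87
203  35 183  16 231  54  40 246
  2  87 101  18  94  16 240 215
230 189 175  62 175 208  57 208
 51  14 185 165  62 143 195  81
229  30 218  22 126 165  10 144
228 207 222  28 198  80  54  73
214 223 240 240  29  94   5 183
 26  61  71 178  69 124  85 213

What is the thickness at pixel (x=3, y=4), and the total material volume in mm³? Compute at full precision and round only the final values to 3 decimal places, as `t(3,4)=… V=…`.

span = t_max - t_min = 2.05 - 0.69 = 1.360
L(3,4) = 165, L_eff = 1 - 165/255 = 0.352941 (inverted)
t(3,4) = 2.05 - 1.360·0.352941 = 1.570
Σt over all 9·8 pixels = 36476/375 ≈ 97.2693333
V = pitch²·Σt = 1.31²·36476/375 = 166.924

t(3,4)=1.570 V=166.924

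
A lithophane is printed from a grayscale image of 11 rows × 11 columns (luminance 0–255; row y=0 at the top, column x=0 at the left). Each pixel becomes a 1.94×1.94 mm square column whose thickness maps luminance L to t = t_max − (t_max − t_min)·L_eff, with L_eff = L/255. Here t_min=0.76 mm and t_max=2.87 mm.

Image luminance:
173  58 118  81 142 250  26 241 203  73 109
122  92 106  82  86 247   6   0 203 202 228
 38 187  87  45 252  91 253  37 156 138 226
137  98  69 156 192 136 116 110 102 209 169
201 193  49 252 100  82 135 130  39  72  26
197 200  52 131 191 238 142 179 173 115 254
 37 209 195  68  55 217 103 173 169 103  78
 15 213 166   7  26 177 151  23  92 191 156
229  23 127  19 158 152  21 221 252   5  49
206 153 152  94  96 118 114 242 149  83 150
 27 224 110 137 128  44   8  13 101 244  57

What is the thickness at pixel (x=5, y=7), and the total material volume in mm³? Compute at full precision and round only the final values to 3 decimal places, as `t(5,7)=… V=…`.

span = t_max - t_min = 2.87 - 0.76 = 2.110
L(5,7) = 177, L_eff = 177/255 = 0.694118
t(5,7) = 2.87 - 2.110·0.694118 = 1.405
Σt over all 11·11 pixels = 2788961/12750 ≈ 218.7420392
V = pitch²·Σt = 1.94²·2788961/12750 = 823.258

t(5,7)=1.405 V=823.258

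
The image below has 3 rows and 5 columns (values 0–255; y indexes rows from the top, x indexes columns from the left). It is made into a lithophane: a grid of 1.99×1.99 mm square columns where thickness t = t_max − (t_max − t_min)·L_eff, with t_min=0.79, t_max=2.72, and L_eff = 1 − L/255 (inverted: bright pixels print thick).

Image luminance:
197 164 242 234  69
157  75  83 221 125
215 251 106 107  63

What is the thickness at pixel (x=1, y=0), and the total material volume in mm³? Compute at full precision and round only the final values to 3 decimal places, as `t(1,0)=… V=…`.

t(1,0)=2.031 V=116.134

span = t_max - t_min = 2.72 - 0.79 = 1.930
L(1,0) = 164, L_eff = 1 - 164/255 = 0.356863 (inverted)
t(1,0) = 2.72 - 1.930·0.356863 = 2.031
Σt over all 3·5 pixels = 186953/6375 ≈ 29.3259608
V = pitch²·Σt = 1.99²·186953/6375 = 116.134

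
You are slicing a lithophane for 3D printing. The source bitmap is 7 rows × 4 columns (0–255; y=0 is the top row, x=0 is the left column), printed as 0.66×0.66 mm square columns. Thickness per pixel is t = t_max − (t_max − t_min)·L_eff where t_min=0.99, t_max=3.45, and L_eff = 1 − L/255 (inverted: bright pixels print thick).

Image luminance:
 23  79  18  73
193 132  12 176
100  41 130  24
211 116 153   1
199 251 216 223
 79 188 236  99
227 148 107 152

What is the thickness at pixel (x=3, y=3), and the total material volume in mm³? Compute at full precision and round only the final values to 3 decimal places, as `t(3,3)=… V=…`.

span = t_max - t_min = 3.45 - 0.99 = 2.460
L(3,3) = 1, L_eff = 1 - 1/255 = 0.996078 (inverted)
t(3,3) = 3.45 - 2.460·0.996078 = 1.000
Σt over all 7·4 pixels = 265697/4250 ≈ 62.5169412
V = pitch²·Σt = 0.66²·265697/4250 = 27.232

t(3,3)=1.000 V=27.232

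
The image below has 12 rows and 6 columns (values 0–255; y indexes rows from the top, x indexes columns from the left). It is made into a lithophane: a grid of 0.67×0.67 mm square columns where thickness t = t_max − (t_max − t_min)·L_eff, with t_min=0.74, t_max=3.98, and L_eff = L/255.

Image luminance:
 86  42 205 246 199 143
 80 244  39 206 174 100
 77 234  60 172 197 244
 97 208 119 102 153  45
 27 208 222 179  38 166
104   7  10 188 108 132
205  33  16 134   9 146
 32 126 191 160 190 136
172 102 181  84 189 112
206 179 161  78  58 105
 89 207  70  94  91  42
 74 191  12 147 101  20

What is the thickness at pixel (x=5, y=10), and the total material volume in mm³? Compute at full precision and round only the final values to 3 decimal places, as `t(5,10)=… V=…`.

span = t_max - t_min = 3.98 - 0.74 = 3.240
L(5,10) = 42, L_eff = 42/255 = 0.164706
t(5,10) = 3.98 - 3.240·0.164706 = 3.446
Σt over all 12·6 pixels = 365832/2125 ≈ 172.1562353
V = pitch²·Σt = 0.67²·365832/2125 = 77.281

t(5,10)=3.446 V=77.281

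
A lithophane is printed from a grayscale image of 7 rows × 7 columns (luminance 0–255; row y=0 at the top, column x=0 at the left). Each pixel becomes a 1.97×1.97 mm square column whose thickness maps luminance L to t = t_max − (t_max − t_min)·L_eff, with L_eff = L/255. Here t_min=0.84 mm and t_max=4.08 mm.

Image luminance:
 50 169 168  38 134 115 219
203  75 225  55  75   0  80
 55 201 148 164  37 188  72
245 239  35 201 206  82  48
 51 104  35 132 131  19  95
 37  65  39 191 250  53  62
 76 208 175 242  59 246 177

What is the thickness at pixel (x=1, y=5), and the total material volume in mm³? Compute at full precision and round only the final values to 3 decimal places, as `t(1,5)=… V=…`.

t(1,5)=3.254 V=481.290

span = t_max - t_min = 4.08 - 0.84 = 3.240
L(1,5) = 65, L_eff = 65/255 = 0.254902
t(1,5) = 4.08 - 3.240·0.254902 = 3.254
Σt over all 7·7 pixels = 263532/2125 ≈ 124.0150588
V = pitch²·Σt = 1.97²·263532/2125 = 481.290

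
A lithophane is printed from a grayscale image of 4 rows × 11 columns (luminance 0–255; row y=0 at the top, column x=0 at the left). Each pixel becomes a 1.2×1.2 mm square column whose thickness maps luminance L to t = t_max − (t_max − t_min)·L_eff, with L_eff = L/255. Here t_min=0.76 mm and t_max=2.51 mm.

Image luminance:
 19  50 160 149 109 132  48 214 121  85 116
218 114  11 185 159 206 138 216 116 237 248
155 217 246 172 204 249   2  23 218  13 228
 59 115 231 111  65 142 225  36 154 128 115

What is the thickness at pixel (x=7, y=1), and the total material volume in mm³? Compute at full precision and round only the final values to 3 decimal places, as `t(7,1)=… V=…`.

span = t_max - t_min = 2.51 - 0.76 = 1.750
L(7,1) = 216, L_eff = 216/255 = 0.847059
t(7,1) = 2.51 - 1.750·0.847059 = 1.028
Σt over all 4·11 pixels = 115893/1700 ≈ 68.1723529
V = pitch²·Σt = 1.2²·115893/1700 = 98.168

t(7,1)=1.028 V=98.168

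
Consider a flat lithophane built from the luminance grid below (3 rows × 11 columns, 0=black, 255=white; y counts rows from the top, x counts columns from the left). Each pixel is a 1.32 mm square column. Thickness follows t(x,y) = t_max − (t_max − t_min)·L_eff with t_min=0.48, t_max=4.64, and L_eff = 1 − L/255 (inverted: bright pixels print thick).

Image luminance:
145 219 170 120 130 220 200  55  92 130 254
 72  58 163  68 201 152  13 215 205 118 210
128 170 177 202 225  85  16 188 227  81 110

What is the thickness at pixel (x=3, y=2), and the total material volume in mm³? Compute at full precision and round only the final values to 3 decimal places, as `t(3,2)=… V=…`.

span = t_max - t_min = 4.64 - 0.48 = 4.160
L(3,2) = 202, L_eff = 1 - 202/255 = 0.207843 (inverted)
t(3,2) = 4.64 - 4.160·0.207843 = 3.775
Σt over all 3·11 pixels = 602156/6375 ≈ 94.4558431
V = pitch²·Σt = 1.32²·602156/6375 = 164.580

t(3,2)=3.775 V=164.580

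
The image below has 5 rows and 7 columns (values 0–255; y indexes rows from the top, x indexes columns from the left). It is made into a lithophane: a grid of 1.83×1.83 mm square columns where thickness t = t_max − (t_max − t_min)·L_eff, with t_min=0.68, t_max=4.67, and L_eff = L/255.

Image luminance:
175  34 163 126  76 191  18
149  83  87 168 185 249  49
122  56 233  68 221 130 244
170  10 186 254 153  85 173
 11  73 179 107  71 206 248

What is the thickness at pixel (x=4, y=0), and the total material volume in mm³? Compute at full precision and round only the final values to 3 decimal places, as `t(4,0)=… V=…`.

span = t_max - t_min = 4.67 - 0.68 = 3.990
L(4,0) = 76, L_eff = 76/255 = 0.298039
t(4,0) = 4.67 - 3.990·0.298039 = 3.481
Σt over all 5·7 pixels = 189294/2125 ≈ 89.0795294
V = pitch²·Σt = 1.83²·189294/2125 = 298.318

t(4,0)=3.481 V=298.318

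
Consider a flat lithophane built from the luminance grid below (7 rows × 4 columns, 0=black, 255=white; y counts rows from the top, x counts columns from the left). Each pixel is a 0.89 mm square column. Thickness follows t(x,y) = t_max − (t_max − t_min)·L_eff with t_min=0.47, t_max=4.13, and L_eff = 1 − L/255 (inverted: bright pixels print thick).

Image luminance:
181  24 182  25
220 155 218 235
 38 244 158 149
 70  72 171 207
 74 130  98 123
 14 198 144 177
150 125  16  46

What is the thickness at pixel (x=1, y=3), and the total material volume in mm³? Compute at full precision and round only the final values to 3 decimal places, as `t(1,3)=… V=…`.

t(1,3)=1.503 V=51.853

span = t_max - t_min = 4.13 - 0.47 = 3.660
L(1,3) = 72, L_eff = 1 - 72/255 = 0.717647 (inverted)
t(1,3) = 4.13 - 3.660·0.717647 = 1.503
Σt over all 7·4 pixels = 139107/2125 ≈ 65.4621176
V = pitch²·Σt = 0.89²·139107/2125 = 51.853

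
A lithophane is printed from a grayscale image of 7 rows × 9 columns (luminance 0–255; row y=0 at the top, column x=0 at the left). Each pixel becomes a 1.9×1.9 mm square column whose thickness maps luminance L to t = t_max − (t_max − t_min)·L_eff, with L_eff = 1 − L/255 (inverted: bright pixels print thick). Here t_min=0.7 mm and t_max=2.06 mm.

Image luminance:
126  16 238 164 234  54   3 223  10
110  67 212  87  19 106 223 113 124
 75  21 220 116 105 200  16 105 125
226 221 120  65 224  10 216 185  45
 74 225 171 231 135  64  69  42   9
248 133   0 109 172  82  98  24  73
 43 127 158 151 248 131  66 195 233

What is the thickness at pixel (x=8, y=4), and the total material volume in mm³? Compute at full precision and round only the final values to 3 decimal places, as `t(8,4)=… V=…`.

t(8,4)=0.748 V=308.126

span = t_max - t_min = 2.06 - 0.7 = 1.360
L(8,4) = 9, L_eff = 1 - 9/255 = 0.964706 (inverted)
t(8,4) = 2.06 - 1.360·0.964706 = 0.748
Σt over all 7·9 pixels = 12803/150 ≈ 85.3533333
V = pitch²·Σt = 1.9²·12803/150 = 308.126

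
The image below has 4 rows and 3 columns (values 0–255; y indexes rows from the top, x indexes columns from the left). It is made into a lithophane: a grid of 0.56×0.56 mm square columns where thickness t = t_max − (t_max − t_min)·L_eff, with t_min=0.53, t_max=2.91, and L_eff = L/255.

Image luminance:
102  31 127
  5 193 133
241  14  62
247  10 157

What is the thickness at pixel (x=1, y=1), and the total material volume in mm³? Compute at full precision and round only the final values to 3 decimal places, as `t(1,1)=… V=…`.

t(1,1)=1.109 V=7.082

span = t_max - t_min = 2.91 - 0.53 = 2.380
L(1,1) = 193, L_eff = 193/255 = 0.756863
t(1,1) = 2.91 - 2.380·0.756863 = 1.109
Σt over all 4·3 pixels = 8468/375 ≈ 22.5813333
V = pitch²·Σt = 0.56²·8468/375 = 7.082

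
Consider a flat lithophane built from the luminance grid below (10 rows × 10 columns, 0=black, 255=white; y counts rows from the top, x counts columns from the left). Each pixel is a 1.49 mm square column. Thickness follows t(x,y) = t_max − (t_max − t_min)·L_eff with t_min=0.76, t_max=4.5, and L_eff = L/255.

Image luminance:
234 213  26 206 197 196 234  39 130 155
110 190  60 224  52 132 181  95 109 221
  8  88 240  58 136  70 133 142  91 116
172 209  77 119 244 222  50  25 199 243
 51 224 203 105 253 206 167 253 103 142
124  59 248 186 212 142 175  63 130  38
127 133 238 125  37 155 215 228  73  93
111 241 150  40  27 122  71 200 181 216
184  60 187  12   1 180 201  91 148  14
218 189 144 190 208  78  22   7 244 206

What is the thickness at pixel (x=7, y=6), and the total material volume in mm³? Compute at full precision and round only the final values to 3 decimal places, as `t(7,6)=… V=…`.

t(7,6)=1.156 V=540.026

span = t_max - t_min = 4.5 - 0.76 = 3.740
L(7,6) = 228, L_eff = 228/255 = 0.894118
t(7,6) = 4.5 - 3.740·0.894118 = 1.156
Σt over all 10·10 pixels = 243.244
V = pitch²·Σt = 1.49²·243.244 = 540.026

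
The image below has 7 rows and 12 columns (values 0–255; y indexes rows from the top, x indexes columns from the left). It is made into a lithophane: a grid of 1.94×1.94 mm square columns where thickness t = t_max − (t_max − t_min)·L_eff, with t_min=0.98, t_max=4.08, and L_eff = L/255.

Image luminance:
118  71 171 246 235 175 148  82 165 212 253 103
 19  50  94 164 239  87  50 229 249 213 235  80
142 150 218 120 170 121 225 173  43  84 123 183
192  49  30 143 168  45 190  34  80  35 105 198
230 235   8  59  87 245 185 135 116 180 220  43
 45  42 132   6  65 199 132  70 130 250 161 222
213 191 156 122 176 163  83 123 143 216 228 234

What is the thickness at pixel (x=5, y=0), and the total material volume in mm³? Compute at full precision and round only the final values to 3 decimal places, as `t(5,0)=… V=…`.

t(5,0)=1.953 V=742.923

span = t_max - t_min = 4.08 - 0.98 = 3.100
L(5,0) = 175, L_eff = 175/255 = 0.686275
t(5,0) = 4.08 - 3.100·0.686275 = 1.953
Σt over all 7·12 pixels = 251681/1275 ≈ 197.3968627
V = pitch²·Σt = 1.94²·251681/1275 = 742.923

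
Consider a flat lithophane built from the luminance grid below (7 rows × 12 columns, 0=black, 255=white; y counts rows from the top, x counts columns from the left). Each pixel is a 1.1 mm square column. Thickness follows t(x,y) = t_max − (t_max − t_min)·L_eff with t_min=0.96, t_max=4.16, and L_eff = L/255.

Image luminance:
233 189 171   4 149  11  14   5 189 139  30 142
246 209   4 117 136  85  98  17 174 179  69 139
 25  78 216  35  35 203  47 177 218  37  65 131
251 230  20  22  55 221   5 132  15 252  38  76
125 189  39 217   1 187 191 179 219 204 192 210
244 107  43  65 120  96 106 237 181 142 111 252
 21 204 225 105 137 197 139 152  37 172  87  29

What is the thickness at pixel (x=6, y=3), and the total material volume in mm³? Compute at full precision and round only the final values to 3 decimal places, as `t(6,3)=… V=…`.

span = t_max - t_min = 4.16 - 0.96 = 3.200
L(6,3) = 5, L_eff = 5/255 = 0.019608
t(6,3) = 4.16 - 3.200·0.019608 = 4.097
Σt over all 7·12 pixels = 277616/1275 ≈ 217.7380392
V = pitch²·Σt = 1.1²·277616/1275 = 263.463

t(6,3)=4.097 V=263.463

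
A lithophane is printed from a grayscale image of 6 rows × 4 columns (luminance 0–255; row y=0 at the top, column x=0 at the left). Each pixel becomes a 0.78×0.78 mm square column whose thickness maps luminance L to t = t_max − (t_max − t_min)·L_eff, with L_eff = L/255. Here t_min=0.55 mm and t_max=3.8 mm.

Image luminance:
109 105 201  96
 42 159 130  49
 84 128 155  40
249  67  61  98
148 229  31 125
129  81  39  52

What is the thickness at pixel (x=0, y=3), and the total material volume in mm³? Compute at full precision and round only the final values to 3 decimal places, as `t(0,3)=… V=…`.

span = t_max - t_min = 3.8 - 0.55 = 3.250
L(0,3) = 249, L_eff = 249/255 = 0.976471
t(0,3) = 3.8 - 3.250·0.976471 = 0.626
Σt over all 6·4 pixels = 19711/340 ≈ 57.9735294
V = pitch²·Σt = 0.78²·19711/340 = 35.271

t(0,3)=0.626 V=35.271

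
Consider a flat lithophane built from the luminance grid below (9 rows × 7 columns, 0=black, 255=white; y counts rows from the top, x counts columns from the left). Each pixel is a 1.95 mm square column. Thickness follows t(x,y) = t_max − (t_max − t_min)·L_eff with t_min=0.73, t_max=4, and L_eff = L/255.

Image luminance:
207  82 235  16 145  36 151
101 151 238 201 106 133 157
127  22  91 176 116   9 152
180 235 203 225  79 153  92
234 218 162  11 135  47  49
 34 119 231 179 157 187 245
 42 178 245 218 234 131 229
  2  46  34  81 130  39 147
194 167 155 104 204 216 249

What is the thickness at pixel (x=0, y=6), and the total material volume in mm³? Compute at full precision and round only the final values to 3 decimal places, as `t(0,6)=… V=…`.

t(0,6)=3.461 V=525.618

span = t_max - t_min = 4 - 0.73 = 3.270
L(0,6) = 42, L_eff = 42/255 = 0.164706
t(0,6) = 4 - 3.270·0.164706 = 3.461
Σt over all 9·7 pixels = 293738/2125 ≈ 138.2296471
V = pitch²·Σt = 1.95²·293738/2125 = 525.618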